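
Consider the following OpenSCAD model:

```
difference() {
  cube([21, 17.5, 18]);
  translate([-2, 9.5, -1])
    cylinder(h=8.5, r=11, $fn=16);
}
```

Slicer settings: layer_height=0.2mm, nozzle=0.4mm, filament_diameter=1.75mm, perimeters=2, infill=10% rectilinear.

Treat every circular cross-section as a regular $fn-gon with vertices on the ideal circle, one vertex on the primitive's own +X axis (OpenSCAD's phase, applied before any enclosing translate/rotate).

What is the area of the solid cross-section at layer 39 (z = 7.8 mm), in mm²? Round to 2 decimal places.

At z = 7.8 mm: the cube is present — its section is the full 21×17.5 rectangle (area 367.50 mm²); the cylinder at (-2, 9.5) does not reach this height (z outside [-1, 7.5]); Subtracting the remaining from the first: none of the subtracted shapes is present at this height, so the 21×17.5 cube is unchanged — area = 367.50 mm². Overall, the cross-section is a single solid region. Net area = 367.50 mm².

367.50 mm²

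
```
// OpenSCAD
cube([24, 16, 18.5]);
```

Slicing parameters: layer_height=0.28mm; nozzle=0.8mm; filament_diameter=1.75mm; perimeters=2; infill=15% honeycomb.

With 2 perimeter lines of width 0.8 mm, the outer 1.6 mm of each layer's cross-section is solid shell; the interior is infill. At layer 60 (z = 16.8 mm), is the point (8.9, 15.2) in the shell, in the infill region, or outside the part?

At z = 16.8 mm: the cube is present — its section is the full 24×16 rectangle. Overall, the cross-section is a single solid region. The nearest boundary edge runs (24.00, 16.00)→(0.00, 16.00); distance from the point to it = 0.80 mm. The point is inside the cross-section, 0.80 mm from the nearest boundary — within the 1.6 mm shell band (2 × 0.8).

shell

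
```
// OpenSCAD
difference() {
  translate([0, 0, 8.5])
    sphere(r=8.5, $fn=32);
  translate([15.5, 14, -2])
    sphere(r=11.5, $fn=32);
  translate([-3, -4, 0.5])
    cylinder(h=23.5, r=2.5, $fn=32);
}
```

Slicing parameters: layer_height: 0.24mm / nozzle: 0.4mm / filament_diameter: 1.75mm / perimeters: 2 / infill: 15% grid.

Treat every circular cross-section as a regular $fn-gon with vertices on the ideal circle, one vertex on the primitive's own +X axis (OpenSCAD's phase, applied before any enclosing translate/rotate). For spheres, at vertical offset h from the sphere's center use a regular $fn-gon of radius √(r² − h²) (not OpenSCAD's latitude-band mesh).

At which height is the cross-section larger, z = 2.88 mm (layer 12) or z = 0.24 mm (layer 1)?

Layer 12 (z = 2.88): the r=8.5 sphere contributes a regular 32-gon of circumradius √(8.5²−5.62²) = 6.377 (area = (32/2)·6.377²·sin(360°/32) = 126.94 mm²); the r=11.5 sphere at (15.5, 14) slices to a regular 32-gon of circumradius 10.413 (√(r²−h²) with h=4.88 from center) (area = (32/2)·10.413²·sin(360°/32) = 338.48 mm²); the cylinder at (-3, -4): section is a regular 32-gon, circumradius r=2.5 (area = (32/2)·2.500²·sin(360°/32) = 19.51 mm²); Taking the first minus the rest: starting from the r=8.5 sphere (126.94 mm²), the r=11.5 sphere at (15.5, 14) misses the remaining region (no effect); the r=2.5 cylinder at (-3, -4) partially overlaps it — only the 15.59 mm² overlap (of its 19.51 mm²) is removed, clipping the outline — area = 111.34 mm². So its area = 111.34 mm². Layer 1 (z = 0.24): the sphere: section is a regular 32-gon, circumradius = √(r²−h²) = √(8.5²−8.26²) = 2.006 (area = (32/2)·2.006²·sin(360°/32) = 12.56 mm²); the r=11.5 sphere at (15.5, 14) slices to a regular 32-gon of circumradius 11.280 (√(r²−h²) with h=2.24 from center) (area = (32/2)·11.280²·sin(360°/32) = 397.15 mm²); the cylinder at (-3, -4) does not reach this height (z outside [0.5, 24]); Subtracting the remaining from the first: starting from the r=8.5 sphere (12.56 mm²), the r=11.5 sphere at (15.5, 14) misses the remaining region (no effect) — area = 12.56 mm². So its area = 12.56 mm². Layer 12 is larger (111.34 vs 12.56 mm²).

layer 12 (z = 2.88 mm)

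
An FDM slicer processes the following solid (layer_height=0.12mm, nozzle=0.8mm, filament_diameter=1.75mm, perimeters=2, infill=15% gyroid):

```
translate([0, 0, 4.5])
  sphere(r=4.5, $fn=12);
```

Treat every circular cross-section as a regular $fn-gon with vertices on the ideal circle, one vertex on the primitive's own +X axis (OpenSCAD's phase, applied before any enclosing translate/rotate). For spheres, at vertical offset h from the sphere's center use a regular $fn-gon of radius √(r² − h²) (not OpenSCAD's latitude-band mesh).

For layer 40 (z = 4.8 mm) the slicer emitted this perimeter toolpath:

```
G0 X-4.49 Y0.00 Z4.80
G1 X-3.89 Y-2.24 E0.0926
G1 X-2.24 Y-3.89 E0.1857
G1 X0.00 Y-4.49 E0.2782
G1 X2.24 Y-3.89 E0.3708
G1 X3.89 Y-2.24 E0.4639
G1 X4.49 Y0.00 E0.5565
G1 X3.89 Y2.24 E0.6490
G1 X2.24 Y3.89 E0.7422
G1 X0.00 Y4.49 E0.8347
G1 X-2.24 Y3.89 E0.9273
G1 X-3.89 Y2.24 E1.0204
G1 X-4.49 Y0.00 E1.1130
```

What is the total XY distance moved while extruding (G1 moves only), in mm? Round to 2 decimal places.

Sum the Euclidean lengths of each G1 segment: total = 27.89 mm.

27.89 mm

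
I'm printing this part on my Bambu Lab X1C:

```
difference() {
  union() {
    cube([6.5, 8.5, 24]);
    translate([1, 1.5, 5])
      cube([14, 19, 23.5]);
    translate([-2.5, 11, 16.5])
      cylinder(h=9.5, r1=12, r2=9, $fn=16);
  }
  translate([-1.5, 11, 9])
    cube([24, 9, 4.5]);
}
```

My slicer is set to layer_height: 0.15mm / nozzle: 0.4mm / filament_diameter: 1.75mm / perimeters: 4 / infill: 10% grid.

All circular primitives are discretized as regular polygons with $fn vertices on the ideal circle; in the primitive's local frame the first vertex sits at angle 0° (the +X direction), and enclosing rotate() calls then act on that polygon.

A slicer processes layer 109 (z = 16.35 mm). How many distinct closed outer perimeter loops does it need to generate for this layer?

1

At z = 16.35 mm: the cube is present — its section is the full 6.5×8.5 rectangle; the cube at (1, 1.5) is present — its section is the full 14×19 rectangle; the cone at (-2.5, 11) does not reach this height (z outside [16.5, 26]); Taking the union: the regions partially overlap (shared area 38.50 mm²), so overlapping operands fuse into one piece — 1 connected region; the cube at (-1.5, 11) is not intersected at this z (z outside [9, 13.5]); After the difference (first − rest): none of the subtracted shapes is present at this height, so that combined region is unchanged — 1 connected region. The result has 1 disconnected region.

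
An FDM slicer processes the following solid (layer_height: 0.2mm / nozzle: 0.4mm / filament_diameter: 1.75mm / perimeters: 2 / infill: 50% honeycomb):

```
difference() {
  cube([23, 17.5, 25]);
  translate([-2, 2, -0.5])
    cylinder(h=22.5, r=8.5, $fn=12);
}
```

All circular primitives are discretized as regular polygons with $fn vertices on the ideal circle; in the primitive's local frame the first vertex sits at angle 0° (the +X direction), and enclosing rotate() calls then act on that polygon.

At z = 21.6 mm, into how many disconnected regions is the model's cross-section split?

1

At z = 21.6 mm: the cube is present — its section is the full 23×17.5 rectangle; the cylinder at (-2, 2): section is a regular 12-gon, circumradius r=8.5; Taking the first minus the rest: starting from the 23×17.5 cube, the r=8.5 cylinder at (-2, 2) partially overlaps it — only the 50.19 mm² overlap (of its 216.75 mm²) is removed, clipping the outline — 1 connected region. The result has 1 disconnected region.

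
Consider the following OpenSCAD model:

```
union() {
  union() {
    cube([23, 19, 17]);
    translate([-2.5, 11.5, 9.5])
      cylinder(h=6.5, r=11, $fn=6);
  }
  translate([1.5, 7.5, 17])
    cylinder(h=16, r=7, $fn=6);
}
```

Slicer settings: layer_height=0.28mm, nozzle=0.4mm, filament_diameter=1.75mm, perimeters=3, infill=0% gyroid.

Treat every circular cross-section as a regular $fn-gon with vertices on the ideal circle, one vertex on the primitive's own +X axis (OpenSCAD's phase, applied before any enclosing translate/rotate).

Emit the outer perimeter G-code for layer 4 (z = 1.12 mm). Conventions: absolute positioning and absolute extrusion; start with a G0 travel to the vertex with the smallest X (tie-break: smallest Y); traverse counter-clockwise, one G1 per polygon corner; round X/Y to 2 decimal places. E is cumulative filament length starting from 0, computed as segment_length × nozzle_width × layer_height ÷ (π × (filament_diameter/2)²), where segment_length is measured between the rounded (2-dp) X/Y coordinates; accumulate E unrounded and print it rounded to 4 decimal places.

At z = 1.12 mm: the cube is present — its section is the full 23×19 rectangle; the cylinder at (-2.5, 11.5) is absent (z outside [9.5, 16]); Combining (union): only the 23×19 cube is present, so the union is just that shape — 1 connected region; the cylinder at (1.5, 7.5) is not intersected at this z (z outside [17, 33]); Combining (union): only the result so far is present, so the union is just that shape — 1 connected region. The outline is a single polygon with 4 vertices. Extrusion per mm of travel: 0.4 × 0.28 / (π × 0.875²) = 0.046564. Accumulating E over each segment gives final E = 3.9114.

G0 X0.00 Y0.00 Z1.12
G1 X23.00 Y0.00 E1.0710
G1 X23.00 Y19.00 E1.9557
G1 X0.00 Y19.00 E3.0267
G1 X0.00 Y0.00 E3.9114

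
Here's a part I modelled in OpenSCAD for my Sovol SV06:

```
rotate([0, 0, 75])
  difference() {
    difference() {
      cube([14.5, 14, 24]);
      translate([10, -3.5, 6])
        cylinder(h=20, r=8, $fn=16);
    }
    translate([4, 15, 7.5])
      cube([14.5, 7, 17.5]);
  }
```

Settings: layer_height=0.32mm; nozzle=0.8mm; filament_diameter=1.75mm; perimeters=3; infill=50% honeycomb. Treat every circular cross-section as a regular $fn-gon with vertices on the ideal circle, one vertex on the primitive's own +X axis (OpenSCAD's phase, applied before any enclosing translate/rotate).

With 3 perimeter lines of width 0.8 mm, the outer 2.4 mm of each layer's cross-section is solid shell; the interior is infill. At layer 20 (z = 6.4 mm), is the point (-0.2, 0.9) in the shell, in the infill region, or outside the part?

At z = 6.4 mm: the cube is present — its section is the full 14.5×14 rectangle; the cylinder at (10, -3.5): section is a regular 16-gon, circumradius r=8; After the difference (first − rest): starting from the 14.5×14 cube, the r=8 cylinder at (10, -3.5) partially overlaps it — only the 40.00 mm² overlap (of its 195.93 mm²) is removed, clipping the outline — 1 connected region; the cube at (4, 15) is not intersected at this z (z outside [7.5, 25]); Subtracting the remaining from the first: none of the subtracted shapes is present at this height, so the result so far is unchanged — 1 connected region; (rotated 75° about Z; rotation is an isometry so areas/perimeters/island counts are preserved). Overall, the cross-section is a single solid region. Undo the 75° rotation: the query point maps to (0.818, 0.426) in the un-rotated model frame. The nearest boundary edge runs (2.90, 0.00)→(0.00, 0.00); distance from the point to it = 0.43 mm. The point is inside the cross-section, 0.43 mm from the nearest boundary — within the 2.4 mm shell band (3 × 0.8).

shell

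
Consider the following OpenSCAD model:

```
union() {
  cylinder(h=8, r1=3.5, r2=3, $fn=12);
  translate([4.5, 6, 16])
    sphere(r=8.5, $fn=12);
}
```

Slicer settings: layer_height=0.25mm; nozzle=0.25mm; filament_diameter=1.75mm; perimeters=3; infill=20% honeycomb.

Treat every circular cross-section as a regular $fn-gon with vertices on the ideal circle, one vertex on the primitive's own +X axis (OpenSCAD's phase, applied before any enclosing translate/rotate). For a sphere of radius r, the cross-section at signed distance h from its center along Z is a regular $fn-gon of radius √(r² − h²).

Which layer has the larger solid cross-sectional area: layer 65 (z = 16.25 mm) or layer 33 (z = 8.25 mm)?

layer 65 (z = 16.25 mm)

Layer 65 (z = 16.25): the cone does not reach this height (z outside [0, 8]); the sphere at (4.5, 6): section is a regular 12-gon, circumradius = √(r²−h²) = √(8.5²−0.25²) = 8.496 (area = (12/2)·8.496²·sin(360°/12) = 216.56 mm²); Taking the union: only the r=8.5 sphere at (4.5, 6) is present, so the union is just that shape — area = 216.56 mm². So its area = 216.56 mm². Layer 33 (z = 8.25): the cone is absent (z outside [0, 8]); the r=8.5 sphere at (4.5, 6) slices to a regular 12-gon of circumradius 3.491 (√(r²−h²) with h=7.75 from center) (area = (12/2)·3.491²·sin(360°/12) = 36.56 mm²); Taking the union: only the r=8.5 sphere at (4.5, 6) is present, so the union is just that shape — area = 36.56 mm². So its area = 36.56 mm². Layer 65 is larger (216.56 vs 36.56 mm²).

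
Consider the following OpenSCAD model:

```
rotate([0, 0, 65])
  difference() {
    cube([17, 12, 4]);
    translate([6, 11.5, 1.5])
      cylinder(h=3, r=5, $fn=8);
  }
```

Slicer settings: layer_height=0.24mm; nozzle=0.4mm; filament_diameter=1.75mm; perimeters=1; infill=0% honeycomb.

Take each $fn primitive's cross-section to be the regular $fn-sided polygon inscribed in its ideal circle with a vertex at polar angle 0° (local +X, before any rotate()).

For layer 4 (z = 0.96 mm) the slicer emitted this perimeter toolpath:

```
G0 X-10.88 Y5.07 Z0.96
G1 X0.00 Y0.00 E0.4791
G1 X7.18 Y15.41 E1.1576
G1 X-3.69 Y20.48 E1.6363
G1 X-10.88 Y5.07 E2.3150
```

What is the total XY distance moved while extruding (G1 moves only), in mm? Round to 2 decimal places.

Sum the Euclidean lengths of each G1 segment: total = 58.00 mm.

58.00 mm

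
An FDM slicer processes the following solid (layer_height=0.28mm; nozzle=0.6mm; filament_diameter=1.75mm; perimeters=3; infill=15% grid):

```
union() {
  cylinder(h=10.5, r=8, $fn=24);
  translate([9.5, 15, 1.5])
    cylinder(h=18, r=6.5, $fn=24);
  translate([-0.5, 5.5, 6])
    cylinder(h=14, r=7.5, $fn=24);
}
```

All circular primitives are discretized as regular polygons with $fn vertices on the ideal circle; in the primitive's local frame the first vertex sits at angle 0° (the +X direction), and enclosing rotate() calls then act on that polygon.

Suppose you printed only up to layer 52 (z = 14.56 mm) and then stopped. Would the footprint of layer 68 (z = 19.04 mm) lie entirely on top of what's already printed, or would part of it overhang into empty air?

entirely on top

Compare the two slices. At z = 14.56: the cylinder does not reach this height (z outside [0, 10.5]); the r=6.5 cylinder at (9.5, 15) contributes a regular 24-gon of circumradius 6.5 (area = (24/2)·6.500²·sin(360°/24) = 131.22 mm²); the cylinder at (-0.5, 5.5): section is a regular 24-gon, circumradius r=7.5 (area = (24/2)·7.500²·sin(360°/24) = 174.70 mm²); Merging all regions: the regions partially overlap — summed areas 305.92 mm² minus the doubly-counted overlap 0.16 mm² gives 305.76 mm² — area = 305.76 mm². At z = 19.04: the cylinder does not reach this height (z outside [0, 10.5]); the r=6.5 cylinder at (9.5, 15) gives a regular 24-gon of circumradius 6.5 (constant along its height) (area = (24/2)·6.500²·sin(360°/24) = 131.22 mm²); the r=7.5 cylinder at (-0.5, 5.5) contributes a regular 24-gon of circumradius 7.5 (area = (24/2)·7.500²·sin(360°/24) = 174.70 mm²); Combining (union): the regions partially overlap — summed areas 305.92 mm² minus the doubly-counted overlap 0.16 mm² gives 305.76 mm² — area = 305.76 mm². Checking containment: the cross-section at z = 19.04 is a subset of the cross-section at z = 14.56.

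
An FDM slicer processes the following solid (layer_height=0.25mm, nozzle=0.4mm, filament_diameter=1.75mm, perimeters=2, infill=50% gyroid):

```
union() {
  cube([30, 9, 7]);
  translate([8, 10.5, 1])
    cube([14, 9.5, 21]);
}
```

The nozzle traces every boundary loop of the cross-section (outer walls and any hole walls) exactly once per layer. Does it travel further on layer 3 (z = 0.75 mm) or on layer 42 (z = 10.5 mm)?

layer 3 (z = 0.75 mm)

Layer 3 (z = 0.75): the cube (footprint 30×9) is included at this height (perimeter 78.00 mm); the cube at (8, 10.5) is not intersected at this z (z outside [1, 22]); Merging all regions: only the 30×9 cube is present, so the union is just that shape — boundary = 78.00 mm. So its perimeter = 78.00 mm. Layer 42 (z = 10.5): the cube does not reach this height (z outside [0, 7]); the cube at (8, 10.5) is present — its section is the full 14×9.5 rectangle (perimeter 47.00 mm); Combining (union): only the 14×9.5 cube at (8, 10.5) is present, so the union is just that shape — boundary = 47.00 mm. So its perimeter = 47.00 mm. Layer 3 is larger (78.00 vs 47.00 mm).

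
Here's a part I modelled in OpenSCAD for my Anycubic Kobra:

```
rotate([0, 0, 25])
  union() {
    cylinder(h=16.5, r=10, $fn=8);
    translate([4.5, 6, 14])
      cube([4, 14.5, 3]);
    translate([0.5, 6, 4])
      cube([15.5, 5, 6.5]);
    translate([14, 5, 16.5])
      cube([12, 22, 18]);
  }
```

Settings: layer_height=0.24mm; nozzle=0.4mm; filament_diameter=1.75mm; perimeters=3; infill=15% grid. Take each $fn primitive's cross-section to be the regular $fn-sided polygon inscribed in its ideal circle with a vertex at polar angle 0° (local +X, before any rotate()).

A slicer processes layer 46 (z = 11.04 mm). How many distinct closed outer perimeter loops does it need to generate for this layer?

At z = 11.04 mm: the r=10 cylinder gives a regular 8-gon of circumradius 10 (constant along its height); the cube at (4.5, 6) is absent (z outside [14, 17]); the cube at (0.5, 6) is not intersected at this z (z outside [4, 10.5]); the cube at (14, 5) is absent (z outside [16.5, 34.5]); Combining (union): only the r=10 cylinder is present, so the union is just that shape — 1 connected region; (whole slice rotated 25° about Z — lengths, areas and connectivity unchanged). The result has 1 disconnected region.

1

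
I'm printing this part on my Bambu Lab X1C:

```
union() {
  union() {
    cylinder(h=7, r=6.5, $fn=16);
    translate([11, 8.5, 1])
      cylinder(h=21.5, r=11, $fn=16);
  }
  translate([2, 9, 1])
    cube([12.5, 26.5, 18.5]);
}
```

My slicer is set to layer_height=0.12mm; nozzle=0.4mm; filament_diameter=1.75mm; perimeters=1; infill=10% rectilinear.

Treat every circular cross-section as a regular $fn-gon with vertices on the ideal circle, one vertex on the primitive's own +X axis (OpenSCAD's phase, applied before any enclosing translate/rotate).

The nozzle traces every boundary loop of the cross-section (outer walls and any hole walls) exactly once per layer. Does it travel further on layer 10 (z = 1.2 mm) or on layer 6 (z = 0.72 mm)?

layer 10 (z = 1.2 mm)

Layer 10 (z = 1.2): the cylinder: section is a regular 16-gon, circumradius r=6.5 (perimeter = 2·16·6.500·sin(180°/16) = 40.58 mm); the r=11 cylinder at (11, 8.5) gives a regular 16-gon of circumradius 11 (constant along its height) (perimeter = 2·16·11.000·sin(180°/16) = 68.67 mm); Combining (union): the regions partially overlap (shared area 22.45 mm²), so the edge portions inside another operand are dropped and the merged outline is re-measured after clipping — boundary = 88.11 mm; the 12.5×26.5 cube at (2, 9) contributes its full rectangle (perimeter 78.00 mm); Combining (union): the regions partially overlap (shared area 115.97 mm²), so the edge portions inside another operand are dropped and the merged outline is re-measured after clipping — boundary = 124.01 mm. So its perimeter = 124.01 mm. Layer 6 (z = 0.72): the cylinder: section is a regular 16-gon, circumradius r=6.5 (perimeter = 2·16·6.500·sin(180°/16) = 40.58 mm); the cylinder at (11, 8.5) is absent (z outside [1, 22.5]); Taking the union: only the r=6.5 cylinder is present, so the union is just that shape — boundary = 40.58 mm; the cube at (2, 9) is absent (z outside [1, 19.5]); Taking the union: only the result so far is present, so the union is just that shape — boundary = 40.58 mm. So its perimeter = 40.58 mm. Layer 10 is larger (124.01 vs 40.58 mm).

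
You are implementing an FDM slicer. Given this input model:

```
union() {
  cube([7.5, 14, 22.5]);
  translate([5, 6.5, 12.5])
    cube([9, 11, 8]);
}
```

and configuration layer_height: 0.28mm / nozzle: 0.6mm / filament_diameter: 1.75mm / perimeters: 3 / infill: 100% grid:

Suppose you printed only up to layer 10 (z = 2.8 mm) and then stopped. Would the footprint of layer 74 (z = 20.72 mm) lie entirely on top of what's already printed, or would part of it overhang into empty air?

Compare the two slices. At z = 2.8: the 7.5×14 cube contributes its full rectangle (area 105.00 mm²); the cube at (5, 6.5) is not intersected at this z (z outside [12.5, 20.5]); Taking the union: only the 7.5×14 cube is present, so the union is just that shape — area = 105.00 mm². At z = 20.72: the cube is present — its section is the full 7.5×14 rectangle (area 105.00 mm²); the cube at (5, 6.5) does not reach this height (z outside [12.5, 20.5]); Merging all regions: only the 7.5×14 cube is present, so the union is just that shape — area = 105.00 mm². Checking containment: the cross-section at z = 20.72 is a subset of the cross-section at z = 2.8.

entirely on top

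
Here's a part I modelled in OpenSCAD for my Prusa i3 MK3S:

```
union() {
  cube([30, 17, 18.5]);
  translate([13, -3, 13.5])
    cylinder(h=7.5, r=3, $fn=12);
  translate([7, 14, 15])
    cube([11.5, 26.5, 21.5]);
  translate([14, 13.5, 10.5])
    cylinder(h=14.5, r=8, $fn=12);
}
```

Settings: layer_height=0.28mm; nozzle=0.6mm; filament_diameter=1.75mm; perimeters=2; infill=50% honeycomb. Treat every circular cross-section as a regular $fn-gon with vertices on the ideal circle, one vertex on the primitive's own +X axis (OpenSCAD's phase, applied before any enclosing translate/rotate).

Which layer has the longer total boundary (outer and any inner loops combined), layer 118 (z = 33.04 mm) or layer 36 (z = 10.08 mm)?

Layer 118 (z = 33.04): the cube is not intersected at this z (z outside [0, 18.5]); the cylinder at (13, -3) is not intersected at this z (z outside [13.5, 21]); the 11.5×26.5 cube at (7, 14) contributes its full rectangle (perimeter 76.00 mm); the cylinder at (14, 13.5) does not reach this height (z outside [10.5, 25]); Combining (union): only the 11.5×26.5 cube at (7, 14) is present, so the union is just that shape — boundary = 76.00 mm. So its perimeter = 76.00 mm. Layer 36 (z = 10.08): the 30×17 cube contributes its full rectangle (perimeter 94.00 mm); the cylinder at (13, -3) is not intersected at this z (z outside [13.5, 21]); the cube at (7, 14) is not intersected at this z (z outside [15, 36.5]); the cylinder at (14, 13.5) does not reach this height (z outside [10.5, 25]); Merging all regions: only the 30×17 cube is present, so the union is just that shape — boundary = 94.00 mm. So its perimeter = 94.00 mm. Layer 36 is larger (94.00 vs 76.00 mm).

layer 36 (z = 10.08 mm)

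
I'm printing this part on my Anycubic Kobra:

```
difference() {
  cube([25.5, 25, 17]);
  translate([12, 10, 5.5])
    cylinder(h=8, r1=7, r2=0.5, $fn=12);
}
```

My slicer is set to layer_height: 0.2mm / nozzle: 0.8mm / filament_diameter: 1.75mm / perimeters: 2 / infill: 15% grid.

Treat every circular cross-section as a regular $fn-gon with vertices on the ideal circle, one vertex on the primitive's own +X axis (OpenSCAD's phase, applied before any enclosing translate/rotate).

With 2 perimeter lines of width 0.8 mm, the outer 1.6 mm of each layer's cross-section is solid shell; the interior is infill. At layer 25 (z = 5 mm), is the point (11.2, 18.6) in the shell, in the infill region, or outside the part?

infill

At z = 5 mm: the 25.5×25 cube contributes its full rectangle; the cone at (12, 10) is not intersected at this z (z outside [5.5, 13.5]); Taking the first minus the rest: none of the subtracted shapes is present at this height, so the 25.5×25 cube is unchanged — 1 connected region. Overall, the cross-section is a single solid region. The nearest boundary edge runs (25.50, 25.00)→(0.00, 25.00); distance from the point to it = 6.40 mm. The point is inside the cross-section and 6.40 mm from the nearest boundary — more than the 1.6 mm shell width (2 × 0.8), so it's in the infill interior.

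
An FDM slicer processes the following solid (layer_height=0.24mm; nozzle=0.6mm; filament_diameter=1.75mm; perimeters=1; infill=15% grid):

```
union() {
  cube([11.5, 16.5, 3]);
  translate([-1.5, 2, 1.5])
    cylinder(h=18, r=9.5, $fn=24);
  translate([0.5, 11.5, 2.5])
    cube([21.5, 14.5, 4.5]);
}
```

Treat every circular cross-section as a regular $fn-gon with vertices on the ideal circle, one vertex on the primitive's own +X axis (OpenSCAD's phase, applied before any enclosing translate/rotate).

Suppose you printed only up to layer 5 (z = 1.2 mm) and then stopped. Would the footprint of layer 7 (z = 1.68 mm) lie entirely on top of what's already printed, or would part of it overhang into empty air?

part overhangs

Compare the two slices. At z = 1.2: the cube (footprint 11.5×16.5) is included at this height (area 189.75 mm²); the cylinder at (-1.5, 2) does not reach this height (z outside [1.5, 19.5]); the cube at (0.5, 11.5) is absent (z outside [2.5, 7]); Combining (union): only the 11.5×16.5 cube is present, so the union is just that shape — area = 189.75 mm². At z = 1.68: the cube is present — its section is the full 11.5×16.5 rectangle (area 189.75 mm²); the r=9.5 cylinder at (-1.5, 2) gives a regular 24-gon of circumradius 9.5 (constant along its height) (area = (24/2)·9.500²·sin(360°/24) = 280.30 mm²); the cube at (0.5, 11.5) does not reach this height (z outside [2.5, 7]); Merging all regions: the regions partially overlap — summed areas 470.05 mm² minus the doubly-counted overlap 71.71 mm² gives 398.34 mm² — area = 398.34 mm². Checking containment: at z = 1.68 the cross-section extends beyond the z = 1.2 cross-section by about 208.59 mm².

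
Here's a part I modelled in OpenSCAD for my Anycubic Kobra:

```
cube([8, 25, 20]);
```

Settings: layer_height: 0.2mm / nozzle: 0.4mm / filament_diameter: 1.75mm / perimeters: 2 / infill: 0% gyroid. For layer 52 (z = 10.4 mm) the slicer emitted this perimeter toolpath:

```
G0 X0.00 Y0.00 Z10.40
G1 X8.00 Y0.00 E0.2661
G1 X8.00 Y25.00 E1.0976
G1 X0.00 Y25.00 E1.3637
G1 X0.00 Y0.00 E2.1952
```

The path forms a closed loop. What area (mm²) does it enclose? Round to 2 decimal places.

Apply the shoelace formula to the sequence of (X, Y) vertices; enclosed area = 200.00 mm².

200.00 mm²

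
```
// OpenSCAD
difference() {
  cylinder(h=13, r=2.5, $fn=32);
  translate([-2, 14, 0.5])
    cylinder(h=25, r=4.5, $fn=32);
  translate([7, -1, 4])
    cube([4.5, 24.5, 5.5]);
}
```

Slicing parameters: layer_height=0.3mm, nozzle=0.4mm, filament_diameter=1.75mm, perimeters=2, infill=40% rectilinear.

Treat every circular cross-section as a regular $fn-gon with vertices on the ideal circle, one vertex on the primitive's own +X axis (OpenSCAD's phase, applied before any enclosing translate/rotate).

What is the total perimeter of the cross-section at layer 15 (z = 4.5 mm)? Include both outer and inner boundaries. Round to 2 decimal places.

15.68 mm

At z = 4.5 mm: the cylinder: section is a regular 32-gon, circumradius r=2.5 (perimeter = 2·32·2.500·sin(180°/32) = 15.68 mm); the r=4.5 cylinder at (-2, 14) contributes a regular 32-gon of circumradius 4.5 (perimeter = 2·32·4.500·sin(180°/32) = 28.23 mm); the cube at (7, -1) is present — its section is the full 4.5×24.5 rectangle (perimeter 58.00 mm); Taking the first minus the rest: starting from the r=2.5 cylinder, the r=4.5 cylinder at (-2, 14) misses the remaining region (no effect); the 4.5×24.5 cube at (7, -1) misses the remaining region (no effect) — boundary = 15.68 mm. Overall, the cross-section is a single solid region. Total boundary length (outer) = 15.68 mm.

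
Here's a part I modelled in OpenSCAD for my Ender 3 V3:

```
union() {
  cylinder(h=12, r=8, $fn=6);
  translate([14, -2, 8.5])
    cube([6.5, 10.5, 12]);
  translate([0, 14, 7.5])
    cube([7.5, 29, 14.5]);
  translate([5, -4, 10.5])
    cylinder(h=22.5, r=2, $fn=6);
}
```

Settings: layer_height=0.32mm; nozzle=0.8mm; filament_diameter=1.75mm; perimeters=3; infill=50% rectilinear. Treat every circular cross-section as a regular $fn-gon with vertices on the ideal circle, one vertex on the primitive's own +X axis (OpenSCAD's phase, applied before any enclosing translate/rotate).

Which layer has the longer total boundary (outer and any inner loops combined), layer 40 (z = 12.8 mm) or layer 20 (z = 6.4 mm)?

layer 40 (z = 12.8 mm)

Layer 40 (z = 12.8): the cylinder is not intersected at this z (z outside [0, 12]); the 6.5×10.5 cube at (14, -2) contributes its full rectangle (perimeter 34.00 mm); the cube at (0, 14) (footprint 7.5×29) is included at this height (perimeter 73.00 mm); the cylinder at (5, -4): section is a regular 6-gon, circumradius r=2 (perimeter = 2·6·2.000·sin(180°/6) = 12.00 mm); Combining (union): the 3 present regions are separate (no shared area or edge), so areas and boundary lengths simply add and each stays a separate island — boundary = 119.00 mm. So its perimeter = 119.00 mm. Layer 20 (z = 6.4): the cylinder: section is a regular 6-gon, circumradius r=8 (perimeter = 2·6·8.000·sin(180°/6) = 48.00 mm); the cube at (14, -2) is absent (z outside [8.5, 20.5]); the cube at (0, 14) does not reach this height (z outside [7.5, 22]); the cylinder at (5, -4) is absent (z outside [10.5, 33]); Combining (union): only the r=8 cylinder is present, so the union is just that shape — boundary = 48.00 mm. So its perimeter = 48.00 mm. Layer 40 is larger (119.00 vs 48.00 mm).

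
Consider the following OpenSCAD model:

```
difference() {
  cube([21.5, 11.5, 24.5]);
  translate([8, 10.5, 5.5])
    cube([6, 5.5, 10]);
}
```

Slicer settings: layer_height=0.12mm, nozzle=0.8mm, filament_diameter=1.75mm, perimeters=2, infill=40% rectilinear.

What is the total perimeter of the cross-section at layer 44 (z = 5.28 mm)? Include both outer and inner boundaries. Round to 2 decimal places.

At z = 5.28 mm: the 21.5×11.5 cube contributes its full rectangle (perimeter 66.00 mm); the cube at (8, 10.5) is absent (z outside [5.5, 15.5]); After the difference (first − rest): none of the subtracted shapes is present at this height, so the 21.5×11.5 cube is unchanged — boundary = 66.00 mm. Overall, the cross-section is a single solid region. Total boundary length (outer) = 66.00 mm.

66.00 mm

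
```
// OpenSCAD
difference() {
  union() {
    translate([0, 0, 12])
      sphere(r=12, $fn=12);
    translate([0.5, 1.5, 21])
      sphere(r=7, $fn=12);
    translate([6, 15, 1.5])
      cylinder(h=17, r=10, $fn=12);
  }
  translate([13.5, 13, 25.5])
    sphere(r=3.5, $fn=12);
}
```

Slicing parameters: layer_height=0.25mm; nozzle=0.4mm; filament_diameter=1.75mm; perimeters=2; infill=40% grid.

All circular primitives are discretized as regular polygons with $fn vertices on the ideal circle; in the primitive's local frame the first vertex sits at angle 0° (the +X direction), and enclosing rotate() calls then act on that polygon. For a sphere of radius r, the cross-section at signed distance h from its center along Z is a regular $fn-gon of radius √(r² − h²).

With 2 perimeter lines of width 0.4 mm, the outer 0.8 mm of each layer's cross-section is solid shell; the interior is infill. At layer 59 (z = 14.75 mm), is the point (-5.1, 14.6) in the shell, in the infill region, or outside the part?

outside

At z = 14.75 mm: the sphere: section is a regular 12-gon, circumradius = √(r²−h²) = √(12²−2.75²) = 11.681; the r=7 sphere at (0.5, 1.5) contributes a regular 12-gon of circumradius √(7²−6.25²) = 3.152; the cylinder at (6, 15): section is a regular 12-gon, circumradius r=10; Taking the union: the regions partially overlap (shared area 76.74 mm²), so overlapping operands fuse into one piece — 1 connected region; the sphere at (13.5, 13) is absent (|z−center|=10.750 > r=3.5); After the difference (first − rest): none of the subtracted shapes is present at this height, so the result so far is unchanged — 1 connected region. Overall, the cross-section is a single solid region. The nearest boundary edge runs (-2.90, 10.90)→(-4.00, 15.00); distance from the point to it = 1.17 mm. The point is not inside any of the regions above, so it lies outside the cross-section (1.17 mm from the nearest boundary).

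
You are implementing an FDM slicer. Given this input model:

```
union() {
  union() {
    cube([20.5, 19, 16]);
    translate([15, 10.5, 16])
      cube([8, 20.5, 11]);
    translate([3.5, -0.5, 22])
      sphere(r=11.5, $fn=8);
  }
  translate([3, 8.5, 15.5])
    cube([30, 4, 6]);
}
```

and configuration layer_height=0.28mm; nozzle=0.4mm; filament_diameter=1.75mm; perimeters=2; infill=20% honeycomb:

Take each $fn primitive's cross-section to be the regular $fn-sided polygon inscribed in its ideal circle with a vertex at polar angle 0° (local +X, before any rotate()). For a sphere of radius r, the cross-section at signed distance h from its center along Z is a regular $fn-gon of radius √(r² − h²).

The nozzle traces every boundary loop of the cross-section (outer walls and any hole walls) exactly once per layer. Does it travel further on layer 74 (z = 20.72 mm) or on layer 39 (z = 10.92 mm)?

layer 74 (z = 20.72 mm)

Layer 74 (z = 20.72): the cube does not reach this height (z outside [0, 16]); the 8×20.5 cube at (15, 10.5) contributes its full rectangle (perimeter 57.00 mm); the sphere at (3.5, -0.5): section is a regular 8-gon, circumradius = √(r²−h²) = √(11.5²−1.28²) = 11.429 (perimeter = 2·8·11.429·sin(180°/8) = 69.98 mm); Merging all regions: the 2 present regions are separate (no shared area or edge), so areas and boundary lengths simply add and each stays a separate island — boundary = 126.98 mm; the cube at (3, 8.5) is present — its section is the full 30×4 rectangle (perimeter 68.00 mm); Merging all regions: the regions partially overlap (shared area 24.28 mm²), so the edge portions inside another operand are dropped and the merged outline is re-measured after clipping — boundary = 159.50 mm. So its perimeter = 159.50 mm. Layer 39 (z = 10.92): the cube (footprint 20.5×19) is included at this height (perimeter 79.00 mm); the cube at (15, 10.5) is not intersected at this z (z outside [16, 27]); the r=11.5 sphere at (3.5, -0.5) contributes a regular 8-gon of circumradius √(11.5²−11.08²) = 3.080 (perimeter = 2·8·3.080·sin(180°/8) = 18.86 mm); Taking the union: the regions partially overlap (shared area 10.44 mm²), so the edge portions inside another operand are dropped and the merged outline is re-measured after clipping — boundary = 83.77 mm; the cube at (3, 8.5) does not reach this height (z outside [15.5, 21.5]); Combining (union): only the result so far is present, so the union is just that shape — boundary = 83.77 mm. So its perimeter = 83.77 mm. Layer 74 is larger (159.50 vs 83.77 mm).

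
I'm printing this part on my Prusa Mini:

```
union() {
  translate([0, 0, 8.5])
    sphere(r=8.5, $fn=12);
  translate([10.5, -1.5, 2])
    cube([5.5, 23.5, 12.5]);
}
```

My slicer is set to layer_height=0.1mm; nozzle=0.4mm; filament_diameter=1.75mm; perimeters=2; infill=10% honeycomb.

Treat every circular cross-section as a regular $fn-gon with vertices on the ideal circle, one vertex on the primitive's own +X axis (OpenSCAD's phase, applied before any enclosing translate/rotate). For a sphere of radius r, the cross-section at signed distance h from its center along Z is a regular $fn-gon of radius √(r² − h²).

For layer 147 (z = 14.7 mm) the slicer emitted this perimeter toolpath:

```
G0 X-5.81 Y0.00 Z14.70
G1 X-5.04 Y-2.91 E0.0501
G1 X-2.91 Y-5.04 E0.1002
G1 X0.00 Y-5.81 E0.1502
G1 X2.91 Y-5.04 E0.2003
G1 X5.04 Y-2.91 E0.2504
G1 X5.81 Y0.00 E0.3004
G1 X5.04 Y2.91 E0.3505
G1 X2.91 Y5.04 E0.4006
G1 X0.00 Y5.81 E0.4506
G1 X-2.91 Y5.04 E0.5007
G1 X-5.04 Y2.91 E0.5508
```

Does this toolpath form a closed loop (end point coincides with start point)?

no

Start point (G0): (-5.81, 0.00). End point (last G1): the path does not return to the start — open.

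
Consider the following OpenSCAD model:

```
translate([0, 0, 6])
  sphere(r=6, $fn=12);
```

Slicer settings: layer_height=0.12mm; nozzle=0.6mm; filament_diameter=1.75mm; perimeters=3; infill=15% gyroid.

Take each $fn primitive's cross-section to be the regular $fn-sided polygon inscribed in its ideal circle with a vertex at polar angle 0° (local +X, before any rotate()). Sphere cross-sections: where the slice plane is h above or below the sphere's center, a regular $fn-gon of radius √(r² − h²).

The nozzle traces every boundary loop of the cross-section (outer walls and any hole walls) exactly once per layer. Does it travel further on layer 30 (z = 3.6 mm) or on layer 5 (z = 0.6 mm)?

Layer 30 (z = 3.6): the r=6 sphere contributes a regular 12-gon of circumradius √(6²−2.4²) = 5.499 (perimeter = 2·12·5.499·sin(180°/12) = 34.16 mm). So its perimeter = 34.16 mm. Layer 5 (z = 0.6): the r=6 sphere slices to a regular 12-gon of circumradius 2.615 (√(r²−h²) with h=5.4 from center) (perimeter = 2·12·2.615·sin(180°/12) = 16.25 mm). So its perimeter = 16.25 mm. Layer 30 is larger (34.16 vs 16.25 mm).

layer 30 (z = 3.6 mm)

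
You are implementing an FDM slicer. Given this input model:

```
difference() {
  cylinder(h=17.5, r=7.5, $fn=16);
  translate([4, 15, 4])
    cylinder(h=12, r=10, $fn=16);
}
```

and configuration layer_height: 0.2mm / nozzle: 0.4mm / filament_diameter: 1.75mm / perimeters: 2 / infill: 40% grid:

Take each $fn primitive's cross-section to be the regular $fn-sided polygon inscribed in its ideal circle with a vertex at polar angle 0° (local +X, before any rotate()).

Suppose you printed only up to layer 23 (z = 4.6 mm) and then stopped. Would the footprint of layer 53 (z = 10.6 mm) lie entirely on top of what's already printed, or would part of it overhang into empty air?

Compare the two slices. At z = 4.6: the r=7.5 cylinder contributes a regular 16-gon of circumradius 7.5 (area = (16/2)·7.500²·sin(360°/16) = 172.21 mm²); the r=10 cylinder at (4, 15) gives a regular 16-gon of circumradius 10 (constant along its height) (area = (16/2)·10.000²·sin(360°/16) = 306.15 mm²); After the difference (first − rest): starting from the r=7.5 cylinder (172.21 mm²), the r=10 cylinder at (4, 15) partially overlaps it — only the 8.82 mm² overlap (of its 306.15 mm²) is removed, clipping the outline — area = 163.38 mm². At z = 10.6: the r=7.5 cylinder contributes a regular 16-gon of circumradius 7.5 (area = (16/2)·7.500²·sin(360°/16) = 172.21 mm²); the cylinder at (4, 15): section is a regular 16-gon, circumradius r=10 (area = (16/2)·10.000²·sin(360°/16) = 306.15 mm²); Taking the first minus the rest: starting from the r=7.5 cylinder (172.21 mm²), the r=10 cylinder at (4, 15) partially overlaps it — only the 8.82 mm² overlap (of its 306.15 mm²) is removed, clipping the outline — area = 163.38 mm². Checking containment: the cross-section at z = 10.6 is a subset of the cross-section at z = 4.6.

entirely on top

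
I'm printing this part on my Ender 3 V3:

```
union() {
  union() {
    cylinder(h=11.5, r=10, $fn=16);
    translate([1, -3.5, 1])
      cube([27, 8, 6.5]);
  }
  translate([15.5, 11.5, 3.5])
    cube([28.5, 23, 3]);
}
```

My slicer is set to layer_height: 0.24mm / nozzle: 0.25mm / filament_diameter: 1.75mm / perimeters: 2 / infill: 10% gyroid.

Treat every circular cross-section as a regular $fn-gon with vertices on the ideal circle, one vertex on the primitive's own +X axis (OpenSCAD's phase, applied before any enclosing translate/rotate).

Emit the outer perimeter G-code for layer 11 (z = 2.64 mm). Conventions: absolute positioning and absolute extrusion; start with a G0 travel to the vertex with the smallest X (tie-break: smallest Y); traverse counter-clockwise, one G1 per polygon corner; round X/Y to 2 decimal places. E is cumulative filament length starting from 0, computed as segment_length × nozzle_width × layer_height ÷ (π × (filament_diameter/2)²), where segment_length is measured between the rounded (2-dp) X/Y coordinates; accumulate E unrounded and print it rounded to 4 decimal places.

At z = 2.64 mm: the cylinder: section is a regular 16-gon, circumradius r=10; the cube at (1, -3.5) (footprint 27×8) is included at this height; Combining (union): the regions partially overlap (shared area 68.66 mm²), so overlapping operands fuse into one piece — 1 connected region; the cube at (15.5, 11.5) does not reach this height (z outside [3.5, 6.5]); Combining (union): only that combined region is present, so the union is just that shape — 1 connected region. The outline is a single polygon with 18 vertices. Extrusion per mm of travel: 0.25 × 0.24 / (π × 0.875²) = 0.024945. Accumulating E over each segment gives final E = 2.4961.

G0 X-10.00 Y0.00 Z2.64
G1 X-9.24 Y-3.83 E0.0974
G1 X-7.07 Y-7.07 E0.1947
G1 X-3.83 Y-9.24 E0.2920
G1 X0.00 Y-10.00 E0.3894
G1 X3.83 Y-9.24 E0.4868
G1 X7.07 Y-7.07 E0.5840
G1 X9.24 Y-3.83 E0.6813
G1 X9.30 Y-3.50 E0.6897
G1 X28.00 Y-3.50 E1.1561
G1 X28.00 Y4.50 E1.3557
G1 X8.79 Y4.50 E1.8349
G1 X7.07 Y7.07 E1.9120
G1 X3.83 Y9.24 E2.0093
G1 X0.00 Y10.00 E2.1067
G1 X-3.83 Y9.24 E2.2041
G1 X-7.07 Y7.07 E2.3014
G1 X-9.24 Y3.83 E2.3987
G1 X-10.00 Y0.00 E2.4961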